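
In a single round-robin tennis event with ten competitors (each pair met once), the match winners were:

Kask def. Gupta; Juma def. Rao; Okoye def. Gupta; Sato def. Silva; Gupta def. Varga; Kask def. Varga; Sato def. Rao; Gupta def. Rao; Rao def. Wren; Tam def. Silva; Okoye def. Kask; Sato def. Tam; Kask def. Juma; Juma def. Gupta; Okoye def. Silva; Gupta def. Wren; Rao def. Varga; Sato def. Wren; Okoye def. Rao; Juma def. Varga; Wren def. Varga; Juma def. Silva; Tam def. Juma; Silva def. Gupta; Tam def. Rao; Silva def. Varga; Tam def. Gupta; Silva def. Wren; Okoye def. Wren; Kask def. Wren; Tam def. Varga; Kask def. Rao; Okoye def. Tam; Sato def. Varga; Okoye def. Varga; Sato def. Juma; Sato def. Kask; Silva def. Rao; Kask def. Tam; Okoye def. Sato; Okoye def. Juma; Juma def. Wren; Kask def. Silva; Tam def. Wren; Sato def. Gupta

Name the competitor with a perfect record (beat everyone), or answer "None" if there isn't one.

Okoye

Okoye has 9 wins out of 9 opponents — a perfect record.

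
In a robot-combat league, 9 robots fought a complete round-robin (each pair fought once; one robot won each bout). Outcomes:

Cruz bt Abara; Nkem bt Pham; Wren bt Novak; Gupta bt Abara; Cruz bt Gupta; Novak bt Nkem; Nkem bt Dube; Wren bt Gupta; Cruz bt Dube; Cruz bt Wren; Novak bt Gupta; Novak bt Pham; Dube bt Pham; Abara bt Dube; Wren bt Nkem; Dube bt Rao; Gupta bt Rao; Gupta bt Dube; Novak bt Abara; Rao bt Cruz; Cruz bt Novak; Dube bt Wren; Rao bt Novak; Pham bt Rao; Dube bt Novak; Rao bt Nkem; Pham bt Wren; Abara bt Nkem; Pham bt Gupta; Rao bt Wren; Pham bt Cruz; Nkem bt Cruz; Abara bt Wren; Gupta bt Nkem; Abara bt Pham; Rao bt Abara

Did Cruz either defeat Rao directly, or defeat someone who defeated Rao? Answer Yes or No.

Cruz did not beat Rao directly.
Cruz beat Gupta, Dube, Abara, Novak, Wren. Of those, Gupta beat Rao.

Yes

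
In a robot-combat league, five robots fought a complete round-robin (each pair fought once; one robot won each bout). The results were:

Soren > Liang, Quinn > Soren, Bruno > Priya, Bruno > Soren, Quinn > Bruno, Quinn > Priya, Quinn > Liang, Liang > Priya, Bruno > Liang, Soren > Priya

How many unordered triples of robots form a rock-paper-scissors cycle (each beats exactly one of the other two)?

Of the C(5,3) = 10 triples, the cyclic ones are: none.
That is 0.

0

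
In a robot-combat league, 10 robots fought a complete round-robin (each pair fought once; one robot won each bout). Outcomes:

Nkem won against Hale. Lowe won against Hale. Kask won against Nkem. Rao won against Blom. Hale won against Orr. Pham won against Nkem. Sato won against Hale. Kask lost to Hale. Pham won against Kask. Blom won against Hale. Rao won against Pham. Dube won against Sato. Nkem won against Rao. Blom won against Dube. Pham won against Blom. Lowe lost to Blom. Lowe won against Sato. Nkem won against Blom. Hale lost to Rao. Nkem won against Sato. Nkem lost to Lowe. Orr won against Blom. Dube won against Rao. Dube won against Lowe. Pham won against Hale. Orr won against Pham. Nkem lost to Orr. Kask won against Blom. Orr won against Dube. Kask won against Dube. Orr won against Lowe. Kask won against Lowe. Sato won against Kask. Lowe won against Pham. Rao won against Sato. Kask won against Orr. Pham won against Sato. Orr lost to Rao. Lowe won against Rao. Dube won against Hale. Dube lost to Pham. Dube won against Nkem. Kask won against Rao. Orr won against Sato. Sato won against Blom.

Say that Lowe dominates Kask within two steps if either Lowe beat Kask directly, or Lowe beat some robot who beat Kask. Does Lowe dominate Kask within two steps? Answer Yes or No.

Lowe did not beat Kask directly.
Lowe beat Pham, Sato, Hale, Nkem, Rao. Of those, Pham beat Kask.

Yes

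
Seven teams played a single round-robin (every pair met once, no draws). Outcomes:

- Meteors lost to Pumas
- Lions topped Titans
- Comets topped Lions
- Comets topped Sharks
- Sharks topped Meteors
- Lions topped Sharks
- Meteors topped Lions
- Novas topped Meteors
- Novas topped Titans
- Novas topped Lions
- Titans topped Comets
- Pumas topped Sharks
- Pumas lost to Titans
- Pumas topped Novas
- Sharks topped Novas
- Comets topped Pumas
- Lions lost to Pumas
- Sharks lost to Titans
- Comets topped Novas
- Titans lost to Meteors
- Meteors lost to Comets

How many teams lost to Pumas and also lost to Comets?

Pumas beat: Novas, Lions, Sharks, Meteors.
Comets beat: Pumas, Novas, Lions, Sharks, Meteors.
Both beat: Novas, Lions, Sharks, Meteors — 4.

4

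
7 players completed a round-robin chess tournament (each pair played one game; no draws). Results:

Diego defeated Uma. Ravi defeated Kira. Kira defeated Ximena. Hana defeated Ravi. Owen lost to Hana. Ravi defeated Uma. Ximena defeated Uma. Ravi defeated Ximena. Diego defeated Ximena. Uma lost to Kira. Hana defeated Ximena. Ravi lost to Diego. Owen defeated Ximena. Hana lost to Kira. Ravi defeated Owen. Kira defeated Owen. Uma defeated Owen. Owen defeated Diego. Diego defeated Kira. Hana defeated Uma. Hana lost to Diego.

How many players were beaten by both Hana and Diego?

Hana beat: Ximena, Owen, Uma, Ravi.
Diego beat: Ximena, Hana, Kira, Uma, Ravi.
Both beat: Ximena, Uma, Ravi — 3.

3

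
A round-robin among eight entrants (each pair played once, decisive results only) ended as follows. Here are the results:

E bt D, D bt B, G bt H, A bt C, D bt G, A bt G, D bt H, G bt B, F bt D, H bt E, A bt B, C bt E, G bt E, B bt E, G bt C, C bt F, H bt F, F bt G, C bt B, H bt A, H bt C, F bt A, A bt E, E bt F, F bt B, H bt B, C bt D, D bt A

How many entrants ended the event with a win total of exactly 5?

Win totals: A 4, B 1, C 4, D 4, E 2, F 4, G 4, H 5.
Exactly 5: H — 1 entrant.

1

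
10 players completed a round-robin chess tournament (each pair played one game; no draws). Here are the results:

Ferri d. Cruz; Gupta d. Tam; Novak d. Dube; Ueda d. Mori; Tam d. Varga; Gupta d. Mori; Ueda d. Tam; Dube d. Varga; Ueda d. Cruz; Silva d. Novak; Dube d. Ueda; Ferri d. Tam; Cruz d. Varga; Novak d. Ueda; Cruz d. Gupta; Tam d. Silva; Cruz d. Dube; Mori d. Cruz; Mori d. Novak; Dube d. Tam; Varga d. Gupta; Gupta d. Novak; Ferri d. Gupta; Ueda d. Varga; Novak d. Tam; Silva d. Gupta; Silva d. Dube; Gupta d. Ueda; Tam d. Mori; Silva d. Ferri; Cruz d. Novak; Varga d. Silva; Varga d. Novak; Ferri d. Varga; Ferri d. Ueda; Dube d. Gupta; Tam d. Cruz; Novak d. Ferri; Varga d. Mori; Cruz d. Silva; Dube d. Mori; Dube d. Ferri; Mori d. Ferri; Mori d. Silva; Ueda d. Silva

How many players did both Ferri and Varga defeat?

1

Ferri beat: Ueda, Cruz, Varga, Gupta, Tam.
Varga beat: Silva, Novak, Mori, Gupta.
Both beat: Gupta — 1.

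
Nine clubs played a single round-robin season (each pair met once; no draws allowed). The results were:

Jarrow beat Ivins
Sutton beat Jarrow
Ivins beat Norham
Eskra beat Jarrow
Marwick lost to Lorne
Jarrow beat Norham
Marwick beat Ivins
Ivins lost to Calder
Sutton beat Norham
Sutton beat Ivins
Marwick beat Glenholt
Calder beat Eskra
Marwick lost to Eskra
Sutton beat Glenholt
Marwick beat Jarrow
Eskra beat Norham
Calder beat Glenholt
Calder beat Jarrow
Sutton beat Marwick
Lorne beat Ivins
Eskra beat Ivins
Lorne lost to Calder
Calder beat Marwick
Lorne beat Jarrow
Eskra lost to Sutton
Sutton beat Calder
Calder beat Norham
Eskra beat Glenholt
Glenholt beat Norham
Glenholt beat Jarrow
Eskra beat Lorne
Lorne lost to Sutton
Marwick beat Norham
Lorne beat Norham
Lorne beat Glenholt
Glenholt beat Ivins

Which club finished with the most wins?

Win totals: Ivins 1, Calder 7, Sutton 8, Marwick 4, Norham 0, Eskra 6, Glenholt 3, Lorne 5, Jarrow 2.
Sutton leads with 8 wins (next highest: 7).

Sutton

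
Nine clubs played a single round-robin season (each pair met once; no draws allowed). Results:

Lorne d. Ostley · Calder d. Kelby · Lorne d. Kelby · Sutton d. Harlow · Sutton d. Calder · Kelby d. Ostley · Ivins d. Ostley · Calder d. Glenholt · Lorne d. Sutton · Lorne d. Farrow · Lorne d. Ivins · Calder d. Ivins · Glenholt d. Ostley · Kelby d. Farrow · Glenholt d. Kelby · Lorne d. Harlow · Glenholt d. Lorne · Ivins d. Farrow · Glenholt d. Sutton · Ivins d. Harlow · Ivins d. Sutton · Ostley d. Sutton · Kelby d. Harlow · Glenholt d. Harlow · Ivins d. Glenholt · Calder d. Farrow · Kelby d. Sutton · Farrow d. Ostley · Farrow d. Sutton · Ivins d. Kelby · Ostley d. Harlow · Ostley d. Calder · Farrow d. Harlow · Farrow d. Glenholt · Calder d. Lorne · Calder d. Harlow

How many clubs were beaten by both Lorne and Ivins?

Lorne beat: Ivins, Kelby, Ostley, Farrow, Harlow, Sutton.
Ivins beat: Kelby, Ostley, Farrow, Glenholt, Harlow, Sutton.
Both beat: Kelby, Ostley, Farrow, Harlow, Sutton — 5.

5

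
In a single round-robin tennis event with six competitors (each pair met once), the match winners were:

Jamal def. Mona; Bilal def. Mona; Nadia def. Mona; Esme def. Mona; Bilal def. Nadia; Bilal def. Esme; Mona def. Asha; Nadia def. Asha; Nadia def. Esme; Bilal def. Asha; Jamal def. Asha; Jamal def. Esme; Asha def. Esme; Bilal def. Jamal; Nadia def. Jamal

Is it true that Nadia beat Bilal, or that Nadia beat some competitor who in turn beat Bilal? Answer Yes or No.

No

Nadia did not beat Bilal directly.
Nadia beat Asha, Mona, Esme, Jamal, but each of them lost to Bilal. No two-step path.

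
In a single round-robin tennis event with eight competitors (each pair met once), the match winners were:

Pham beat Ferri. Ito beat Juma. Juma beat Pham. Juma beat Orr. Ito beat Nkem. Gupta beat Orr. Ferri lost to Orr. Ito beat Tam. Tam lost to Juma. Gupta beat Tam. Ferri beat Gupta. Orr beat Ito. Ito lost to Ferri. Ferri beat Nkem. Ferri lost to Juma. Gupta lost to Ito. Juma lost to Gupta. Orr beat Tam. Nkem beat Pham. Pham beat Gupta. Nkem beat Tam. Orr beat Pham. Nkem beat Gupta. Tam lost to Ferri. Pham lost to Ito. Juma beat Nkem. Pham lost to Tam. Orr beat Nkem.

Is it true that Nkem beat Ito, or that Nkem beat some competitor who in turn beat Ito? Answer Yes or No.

No

Nkem did not beat Ito directly.
Nkem beat Gupta, Pham, Tam, but each of them lost to Ito. No two-step path.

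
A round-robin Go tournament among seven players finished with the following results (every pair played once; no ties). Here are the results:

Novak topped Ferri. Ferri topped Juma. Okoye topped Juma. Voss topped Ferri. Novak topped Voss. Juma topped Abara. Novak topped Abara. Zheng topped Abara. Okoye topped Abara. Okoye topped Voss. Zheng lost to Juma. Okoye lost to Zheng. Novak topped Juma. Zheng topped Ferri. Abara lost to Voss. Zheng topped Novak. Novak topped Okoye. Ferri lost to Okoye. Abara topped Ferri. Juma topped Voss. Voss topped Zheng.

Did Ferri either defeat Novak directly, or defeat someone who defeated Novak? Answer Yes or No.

No

Ferri did not beat Novak directly.
Ferri beat Juma, but each of them lost to Novak. No two-step path.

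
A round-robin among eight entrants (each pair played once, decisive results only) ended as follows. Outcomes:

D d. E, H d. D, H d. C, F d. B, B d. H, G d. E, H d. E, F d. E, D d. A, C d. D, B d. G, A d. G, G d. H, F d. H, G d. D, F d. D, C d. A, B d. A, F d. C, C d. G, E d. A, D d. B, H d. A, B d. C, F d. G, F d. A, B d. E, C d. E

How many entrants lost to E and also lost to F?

E beat: A.
F beat: A, B, C, D, E, G, H.
Both beat: A — 1.

1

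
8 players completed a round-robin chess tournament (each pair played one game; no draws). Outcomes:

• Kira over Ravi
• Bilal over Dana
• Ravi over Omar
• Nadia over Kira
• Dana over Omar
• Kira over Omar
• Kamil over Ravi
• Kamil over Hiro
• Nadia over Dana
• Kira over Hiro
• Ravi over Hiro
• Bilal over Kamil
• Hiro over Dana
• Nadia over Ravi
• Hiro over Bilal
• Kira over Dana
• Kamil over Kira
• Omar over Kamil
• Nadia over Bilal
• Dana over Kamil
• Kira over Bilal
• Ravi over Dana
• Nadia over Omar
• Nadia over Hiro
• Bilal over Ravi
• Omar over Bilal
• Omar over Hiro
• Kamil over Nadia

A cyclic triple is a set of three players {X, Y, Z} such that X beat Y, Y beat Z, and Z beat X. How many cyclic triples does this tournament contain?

14

Win totals: Kira 5, Ravi 3, Dana 2, Hiro 2, Bilal 3, Omar 3, Nadia 6, Kamil 4.
A player with w wins dominates both others in C(w,2) triples; summing gives 10 + 3 + 1 + 1 + 3 + 3 + 15 + 6 = 42 transitive triples.
Total triples C(8,3) = 56, so cyclic triples = 56 − 42 = 14.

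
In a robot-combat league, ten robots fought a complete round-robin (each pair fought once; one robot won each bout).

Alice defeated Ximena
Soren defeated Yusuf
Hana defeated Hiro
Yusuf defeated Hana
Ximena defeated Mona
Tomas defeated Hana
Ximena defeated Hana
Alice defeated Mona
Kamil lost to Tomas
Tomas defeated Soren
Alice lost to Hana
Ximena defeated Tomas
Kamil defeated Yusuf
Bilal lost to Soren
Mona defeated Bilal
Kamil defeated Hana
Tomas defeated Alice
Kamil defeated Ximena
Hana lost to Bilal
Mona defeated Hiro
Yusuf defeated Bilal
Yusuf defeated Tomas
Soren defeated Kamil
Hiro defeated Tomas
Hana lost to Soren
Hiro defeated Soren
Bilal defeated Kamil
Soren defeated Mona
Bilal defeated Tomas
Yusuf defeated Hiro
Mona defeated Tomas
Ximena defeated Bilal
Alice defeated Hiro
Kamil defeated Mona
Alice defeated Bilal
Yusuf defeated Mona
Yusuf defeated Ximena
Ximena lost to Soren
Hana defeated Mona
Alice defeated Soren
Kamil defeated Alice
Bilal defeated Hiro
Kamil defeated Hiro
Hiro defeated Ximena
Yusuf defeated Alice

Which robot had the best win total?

Yusuf

Win totals: Hana 3, Ximena 4, Soren 6, Mona 3, Alice 5, Hiro 3, Bilal 4, Tomas 4, Kamil 6, Yusuf 7.
Yusuf leads with 7 wins (next highest: 6).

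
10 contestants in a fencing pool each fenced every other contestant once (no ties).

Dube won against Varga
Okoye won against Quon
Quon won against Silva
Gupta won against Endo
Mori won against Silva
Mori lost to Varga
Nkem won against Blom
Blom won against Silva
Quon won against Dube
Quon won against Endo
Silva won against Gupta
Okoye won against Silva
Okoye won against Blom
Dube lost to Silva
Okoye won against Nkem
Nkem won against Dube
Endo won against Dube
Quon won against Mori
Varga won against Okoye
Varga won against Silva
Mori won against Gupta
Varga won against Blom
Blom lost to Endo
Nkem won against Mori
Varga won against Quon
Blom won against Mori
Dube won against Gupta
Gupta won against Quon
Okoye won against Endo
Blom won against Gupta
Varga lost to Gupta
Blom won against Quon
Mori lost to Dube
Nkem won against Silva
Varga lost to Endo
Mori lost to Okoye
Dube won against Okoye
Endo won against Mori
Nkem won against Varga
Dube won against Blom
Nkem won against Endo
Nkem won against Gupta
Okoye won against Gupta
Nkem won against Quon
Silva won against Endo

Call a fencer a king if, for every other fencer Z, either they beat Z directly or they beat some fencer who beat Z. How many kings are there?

4

Endo cannot reach Nkem in two steps.
Gupta cannot reach Nkem in two steps.
Okoye reaches everyone (king).
Nkem reaches everyone (king).
Varga reaches everyone (king).
Mori cannot reach Okoye, Nkem, Blom in two steps.
Blom cannot reach Okoye, Nkem in two steps.
Quon cannot reach Nkem in two steps.
Silva cannot reach Nkem in two steps.
Dube reaches everyone (king).
Kings: Okoye, Nkem, Varga, Dube — 4.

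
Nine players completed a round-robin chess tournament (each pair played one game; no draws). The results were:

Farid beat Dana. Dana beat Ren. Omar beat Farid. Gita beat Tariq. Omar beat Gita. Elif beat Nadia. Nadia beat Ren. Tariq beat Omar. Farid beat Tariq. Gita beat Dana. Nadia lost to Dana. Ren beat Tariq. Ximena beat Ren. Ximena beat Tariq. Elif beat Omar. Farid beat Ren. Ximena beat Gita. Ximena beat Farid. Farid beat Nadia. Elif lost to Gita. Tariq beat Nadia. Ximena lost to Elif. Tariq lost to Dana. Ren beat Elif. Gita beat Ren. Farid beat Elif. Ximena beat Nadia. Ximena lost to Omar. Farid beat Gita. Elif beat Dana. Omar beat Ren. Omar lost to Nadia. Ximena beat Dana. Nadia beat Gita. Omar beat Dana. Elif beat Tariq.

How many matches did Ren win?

Ren's results: beat Elif, Tariq; lost to Nadia, Dana, Farid, Omar, Ximena, Gita.
That is 2 wins.

2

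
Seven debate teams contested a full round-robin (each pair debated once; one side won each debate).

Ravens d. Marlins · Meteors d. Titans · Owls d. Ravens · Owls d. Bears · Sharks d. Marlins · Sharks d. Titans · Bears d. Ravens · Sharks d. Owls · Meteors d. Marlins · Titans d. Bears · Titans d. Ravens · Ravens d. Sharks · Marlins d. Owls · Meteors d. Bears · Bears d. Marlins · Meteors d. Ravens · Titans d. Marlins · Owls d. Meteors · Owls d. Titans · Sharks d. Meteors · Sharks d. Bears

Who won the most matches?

Sharks

Win totals: Marlins 1, Sharks 5, Owls 4, Bears 2, Meteors 4, Ravens 2, Titans 3.
Sharks leads with 5 wins (next highest: 4).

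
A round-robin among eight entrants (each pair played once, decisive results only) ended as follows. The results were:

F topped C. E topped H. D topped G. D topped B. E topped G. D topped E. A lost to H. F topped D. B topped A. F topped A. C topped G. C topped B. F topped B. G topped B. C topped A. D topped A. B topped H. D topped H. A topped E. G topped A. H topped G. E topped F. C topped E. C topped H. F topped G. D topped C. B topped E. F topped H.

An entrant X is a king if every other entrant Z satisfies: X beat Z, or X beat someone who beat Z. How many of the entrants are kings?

A cannot reach B, C, D in two steps.
B cannot reach C, D in two steps.
C cannot reach D in two steps.
D reaches everyone (king).
E reaches everyone (king).
F reaches everyone (king).
G cannot reach C, D, F in two steps.
H cannot reach C, D, F in two steps.
Kings: D, E, F — 3.

3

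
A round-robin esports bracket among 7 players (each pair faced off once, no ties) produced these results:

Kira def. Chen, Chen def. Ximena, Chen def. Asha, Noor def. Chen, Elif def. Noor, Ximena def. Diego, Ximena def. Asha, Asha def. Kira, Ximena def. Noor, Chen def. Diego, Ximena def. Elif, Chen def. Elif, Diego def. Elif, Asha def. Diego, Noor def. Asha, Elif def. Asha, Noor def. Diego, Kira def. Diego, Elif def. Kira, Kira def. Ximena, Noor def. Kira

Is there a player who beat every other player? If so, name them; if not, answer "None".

None

Highest win total is Ximena with 4 (out of 6 possible).
Ximena lost to Chen, Kira, so no player went undefeated.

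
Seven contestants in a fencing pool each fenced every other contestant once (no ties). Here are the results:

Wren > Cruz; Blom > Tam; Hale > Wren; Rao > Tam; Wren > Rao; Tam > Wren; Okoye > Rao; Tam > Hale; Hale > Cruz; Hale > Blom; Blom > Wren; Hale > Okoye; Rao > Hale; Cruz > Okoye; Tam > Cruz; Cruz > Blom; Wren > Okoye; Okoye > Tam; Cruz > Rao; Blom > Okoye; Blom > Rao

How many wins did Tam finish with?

3

Tam's results: beat Hale, Cruz, Wren; lost to Blom, Okoye, Rao.
That is 3 wins.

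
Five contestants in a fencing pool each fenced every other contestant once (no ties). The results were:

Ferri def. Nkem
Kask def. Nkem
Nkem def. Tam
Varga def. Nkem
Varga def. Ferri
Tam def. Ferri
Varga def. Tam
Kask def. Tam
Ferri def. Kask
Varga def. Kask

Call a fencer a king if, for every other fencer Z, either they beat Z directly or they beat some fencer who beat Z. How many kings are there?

Varga reaches everyone (king).
Nkem cannot reach Varga, Kask in two steps.
Kask cannot reach Varga in two steps.
Ferri cannot reach Varga in two steps.
Tam cannot reach Varga in two steps.
Kings: Varga — 1.

1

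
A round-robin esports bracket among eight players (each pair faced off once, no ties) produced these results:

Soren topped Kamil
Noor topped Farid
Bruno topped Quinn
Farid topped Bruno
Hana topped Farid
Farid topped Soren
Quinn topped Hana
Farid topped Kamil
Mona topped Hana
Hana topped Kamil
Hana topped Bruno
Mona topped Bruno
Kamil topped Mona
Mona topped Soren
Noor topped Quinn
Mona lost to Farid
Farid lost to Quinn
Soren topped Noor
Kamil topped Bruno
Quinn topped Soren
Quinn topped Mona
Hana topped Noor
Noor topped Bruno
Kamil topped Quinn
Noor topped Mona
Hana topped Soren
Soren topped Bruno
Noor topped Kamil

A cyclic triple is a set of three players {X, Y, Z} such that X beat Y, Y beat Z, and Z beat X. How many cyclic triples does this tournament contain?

15

Win totals: Farid 4, Bruno 1, Mona 3, Soren 3, Hana 5, Noor 5, Quinn 4, Kamil 3.
A player with w wins dominates both others in C(w,2) triples; summing gives 6 + 0 + 3 + 3 + 10 + 10 + 6 + 3 = 41 transitive triples.
Total triples C(8,3) = 56, so cyclic triples = 56 − 41 = 15.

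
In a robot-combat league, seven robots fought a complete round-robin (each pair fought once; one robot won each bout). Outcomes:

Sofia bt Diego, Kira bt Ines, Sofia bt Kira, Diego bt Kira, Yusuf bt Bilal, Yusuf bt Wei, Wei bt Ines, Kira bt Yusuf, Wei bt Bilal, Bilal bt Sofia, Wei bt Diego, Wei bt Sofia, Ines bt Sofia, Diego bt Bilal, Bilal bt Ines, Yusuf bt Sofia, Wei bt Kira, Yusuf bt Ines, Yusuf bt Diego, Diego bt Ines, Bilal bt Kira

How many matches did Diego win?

Diego's results: beat Bilal, Kira, Ines; lost to Yusuf, Sofia, Wei.
That is 3 wins.

3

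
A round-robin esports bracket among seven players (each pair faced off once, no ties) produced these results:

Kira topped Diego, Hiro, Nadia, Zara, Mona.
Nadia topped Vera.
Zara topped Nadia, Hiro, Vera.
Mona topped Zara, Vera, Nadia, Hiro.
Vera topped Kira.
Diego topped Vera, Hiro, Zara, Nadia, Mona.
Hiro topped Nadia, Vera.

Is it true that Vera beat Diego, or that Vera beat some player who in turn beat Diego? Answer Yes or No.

Vera did not beat Diego directly.
Vera beat Kira. Of those, Kira beat Diego.

Yes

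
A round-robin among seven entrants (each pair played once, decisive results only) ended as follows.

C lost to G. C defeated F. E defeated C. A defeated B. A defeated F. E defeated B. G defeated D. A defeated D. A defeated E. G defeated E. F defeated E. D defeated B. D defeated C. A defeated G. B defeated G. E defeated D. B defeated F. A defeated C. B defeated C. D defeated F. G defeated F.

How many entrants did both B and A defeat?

3

B beat: C, F, G.
A beat: B, C, D, E, F, G.
Both beat: C, F, G — 3.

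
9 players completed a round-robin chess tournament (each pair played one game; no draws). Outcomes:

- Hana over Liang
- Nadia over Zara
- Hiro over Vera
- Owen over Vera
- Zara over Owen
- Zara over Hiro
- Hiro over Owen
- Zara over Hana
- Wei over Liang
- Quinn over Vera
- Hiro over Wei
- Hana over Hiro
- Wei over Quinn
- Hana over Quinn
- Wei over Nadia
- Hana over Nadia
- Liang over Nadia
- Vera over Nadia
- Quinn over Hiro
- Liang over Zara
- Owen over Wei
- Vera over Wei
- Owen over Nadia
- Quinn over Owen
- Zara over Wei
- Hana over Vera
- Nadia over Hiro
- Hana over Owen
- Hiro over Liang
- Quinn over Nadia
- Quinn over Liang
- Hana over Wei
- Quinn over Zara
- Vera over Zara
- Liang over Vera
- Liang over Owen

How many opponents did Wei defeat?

3

Wei's results: beat Nadia, Liang, Quinn; lost to Vera, Hana, Zara, Owen, Hiro.
That is 3 wins.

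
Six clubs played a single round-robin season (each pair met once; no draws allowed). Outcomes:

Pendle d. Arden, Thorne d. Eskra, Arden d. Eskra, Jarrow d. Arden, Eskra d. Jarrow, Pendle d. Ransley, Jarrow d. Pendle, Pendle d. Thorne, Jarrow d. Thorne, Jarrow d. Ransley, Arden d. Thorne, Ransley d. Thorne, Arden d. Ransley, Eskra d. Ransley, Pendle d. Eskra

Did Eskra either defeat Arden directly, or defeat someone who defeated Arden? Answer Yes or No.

Yes

Eskra did not beat Arden directly.
Eskra beat Jarrow, Ransley. Of those, Jarrow beat Arden.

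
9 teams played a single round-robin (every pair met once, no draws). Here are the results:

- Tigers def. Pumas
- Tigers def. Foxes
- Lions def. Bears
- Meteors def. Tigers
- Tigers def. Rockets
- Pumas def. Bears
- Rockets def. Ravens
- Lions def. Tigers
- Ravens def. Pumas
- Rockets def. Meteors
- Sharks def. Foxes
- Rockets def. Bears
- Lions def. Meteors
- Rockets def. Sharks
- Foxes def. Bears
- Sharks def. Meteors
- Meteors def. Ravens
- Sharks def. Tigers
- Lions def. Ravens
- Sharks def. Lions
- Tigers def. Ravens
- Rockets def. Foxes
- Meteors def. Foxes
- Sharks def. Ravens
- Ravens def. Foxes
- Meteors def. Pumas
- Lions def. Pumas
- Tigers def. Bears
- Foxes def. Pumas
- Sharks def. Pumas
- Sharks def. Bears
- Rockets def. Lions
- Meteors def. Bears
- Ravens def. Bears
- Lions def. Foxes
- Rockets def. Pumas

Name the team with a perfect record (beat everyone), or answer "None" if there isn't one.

None

Highest win total is Sharks with 7 (out of 8 possible).
Sharks lost to Rockets, so no team went undefeated.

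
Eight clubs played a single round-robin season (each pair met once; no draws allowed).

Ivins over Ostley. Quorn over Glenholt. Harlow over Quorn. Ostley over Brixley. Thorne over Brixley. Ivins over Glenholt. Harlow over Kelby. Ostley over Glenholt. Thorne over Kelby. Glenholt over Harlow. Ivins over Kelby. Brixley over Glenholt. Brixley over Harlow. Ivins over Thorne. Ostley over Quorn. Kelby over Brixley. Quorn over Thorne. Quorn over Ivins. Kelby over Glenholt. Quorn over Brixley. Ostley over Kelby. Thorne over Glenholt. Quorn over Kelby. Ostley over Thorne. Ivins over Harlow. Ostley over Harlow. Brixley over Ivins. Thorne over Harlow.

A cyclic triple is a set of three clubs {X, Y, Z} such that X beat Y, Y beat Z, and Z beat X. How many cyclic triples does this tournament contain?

10

Win totals: Harlow 2, Brixley 3, Ostley 6, Glenholt 1, Quorn 5, Kelby 2, Ivins 5, Thorne 4.
A club with w wins dominates both others in C(w,2) triples; summing gives 1 + 3 + 15 + 0 + 10 + 1 + 10 + 6 = 46 transitive triples.
Total triples C(8,3) = 56, so cyclic triples = 56 − 46 = 10.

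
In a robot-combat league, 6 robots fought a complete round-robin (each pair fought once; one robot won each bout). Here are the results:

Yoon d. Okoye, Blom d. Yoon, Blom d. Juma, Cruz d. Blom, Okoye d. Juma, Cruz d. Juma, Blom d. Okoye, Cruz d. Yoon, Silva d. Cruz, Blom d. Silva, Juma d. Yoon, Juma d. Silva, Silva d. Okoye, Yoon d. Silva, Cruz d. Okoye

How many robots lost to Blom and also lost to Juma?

Blom beat: Okoye, Yoon, Silva, Juma.
Juma beat: Yoon, Silva.
Both beat: Yoon, Silva — 2.

2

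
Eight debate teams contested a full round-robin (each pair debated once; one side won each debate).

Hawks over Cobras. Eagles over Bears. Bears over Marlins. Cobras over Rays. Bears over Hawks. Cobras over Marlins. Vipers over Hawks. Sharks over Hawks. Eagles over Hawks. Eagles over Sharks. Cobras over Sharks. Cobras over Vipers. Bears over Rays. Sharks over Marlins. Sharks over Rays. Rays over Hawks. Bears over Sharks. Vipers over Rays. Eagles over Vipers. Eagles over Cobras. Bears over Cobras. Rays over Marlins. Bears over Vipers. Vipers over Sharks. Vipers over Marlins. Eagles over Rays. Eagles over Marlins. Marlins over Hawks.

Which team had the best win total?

Eagles

Win totals: Bears 6, Hawks 1, Eagles 7, Sharks 3, Rays 2, Vipers 4, Cobras 4, Marlins 1.
Eagles leads with 7 wins (next highest: 6).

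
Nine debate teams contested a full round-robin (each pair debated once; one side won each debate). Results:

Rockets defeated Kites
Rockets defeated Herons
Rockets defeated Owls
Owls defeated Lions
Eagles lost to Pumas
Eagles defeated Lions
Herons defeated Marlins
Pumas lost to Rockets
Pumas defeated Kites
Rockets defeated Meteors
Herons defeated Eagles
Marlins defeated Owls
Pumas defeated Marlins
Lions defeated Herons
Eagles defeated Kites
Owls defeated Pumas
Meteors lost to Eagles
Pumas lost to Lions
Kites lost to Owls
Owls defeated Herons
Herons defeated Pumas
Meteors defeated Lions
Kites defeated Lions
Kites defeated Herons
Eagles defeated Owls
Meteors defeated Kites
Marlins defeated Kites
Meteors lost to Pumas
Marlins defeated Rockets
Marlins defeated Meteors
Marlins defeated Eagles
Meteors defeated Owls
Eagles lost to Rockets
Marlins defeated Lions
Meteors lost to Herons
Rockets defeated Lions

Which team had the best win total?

Rockets

Win totals: Rockets 7, Herons 4, Lions 2, Eagles 4, Owls 4, Kites 2, Pumas 4, Marlins 6, Meteors 3.
Rockets leads with 7 wins (next highest: 6).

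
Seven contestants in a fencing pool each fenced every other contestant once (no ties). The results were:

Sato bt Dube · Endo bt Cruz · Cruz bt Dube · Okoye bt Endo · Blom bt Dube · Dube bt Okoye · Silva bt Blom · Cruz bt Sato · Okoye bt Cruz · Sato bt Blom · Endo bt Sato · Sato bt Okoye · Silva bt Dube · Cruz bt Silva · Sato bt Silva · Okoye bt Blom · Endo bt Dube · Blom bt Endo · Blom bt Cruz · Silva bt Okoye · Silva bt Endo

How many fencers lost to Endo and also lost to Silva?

1

Endo beat: Dube, Cruz, Sato.
Silva beat: Okoye, Dube, Blom, Endo.
Both beat: Dube — 1.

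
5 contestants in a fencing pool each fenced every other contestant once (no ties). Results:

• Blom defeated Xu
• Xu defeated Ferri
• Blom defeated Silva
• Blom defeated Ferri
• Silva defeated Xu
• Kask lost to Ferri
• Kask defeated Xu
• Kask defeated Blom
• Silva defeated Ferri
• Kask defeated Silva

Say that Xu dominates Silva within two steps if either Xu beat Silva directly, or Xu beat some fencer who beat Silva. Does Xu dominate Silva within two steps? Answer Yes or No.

Xu did not beat Silva directly.
Xu beat Ferri, but each of them lost to Silva. No two-step path.

No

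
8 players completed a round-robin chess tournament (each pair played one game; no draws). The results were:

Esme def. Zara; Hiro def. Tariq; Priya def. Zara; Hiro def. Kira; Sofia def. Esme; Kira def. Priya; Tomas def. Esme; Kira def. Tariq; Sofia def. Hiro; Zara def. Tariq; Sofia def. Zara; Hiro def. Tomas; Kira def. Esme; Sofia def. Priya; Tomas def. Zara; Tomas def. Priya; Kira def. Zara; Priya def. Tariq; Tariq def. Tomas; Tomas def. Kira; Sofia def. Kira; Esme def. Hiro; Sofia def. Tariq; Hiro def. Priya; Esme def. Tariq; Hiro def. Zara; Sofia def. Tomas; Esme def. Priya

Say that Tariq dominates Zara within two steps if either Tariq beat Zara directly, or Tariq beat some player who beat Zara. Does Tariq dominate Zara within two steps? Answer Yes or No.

Tariq did not beat Zara directly.
Tariq beat Tomas. Of those, Tomas beat Zara.

Yes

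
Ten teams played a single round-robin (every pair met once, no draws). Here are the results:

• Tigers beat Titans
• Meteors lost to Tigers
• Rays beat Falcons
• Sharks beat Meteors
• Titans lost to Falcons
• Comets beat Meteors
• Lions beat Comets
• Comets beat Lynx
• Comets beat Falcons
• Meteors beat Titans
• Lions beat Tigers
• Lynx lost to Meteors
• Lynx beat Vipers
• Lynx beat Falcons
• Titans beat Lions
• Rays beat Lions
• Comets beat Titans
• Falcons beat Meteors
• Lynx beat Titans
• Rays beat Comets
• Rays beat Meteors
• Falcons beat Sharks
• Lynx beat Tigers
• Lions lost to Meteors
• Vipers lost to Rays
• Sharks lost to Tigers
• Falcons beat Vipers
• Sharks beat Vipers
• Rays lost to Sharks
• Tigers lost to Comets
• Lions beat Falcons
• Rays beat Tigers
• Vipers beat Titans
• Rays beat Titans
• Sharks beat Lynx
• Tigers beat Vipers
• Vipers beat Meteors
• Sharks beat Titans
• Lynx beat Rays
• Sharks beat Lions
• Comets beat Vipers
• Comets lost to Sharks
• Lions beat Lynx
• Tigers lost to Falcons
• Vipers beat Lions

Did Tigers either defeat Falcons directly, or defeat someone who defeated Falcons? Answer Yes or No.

No

Tigers did not beat Falcons directly.
Tigers beat Titans, Vipers, Meteors, Sharks, but each of them lost to Falcons. No two-step path.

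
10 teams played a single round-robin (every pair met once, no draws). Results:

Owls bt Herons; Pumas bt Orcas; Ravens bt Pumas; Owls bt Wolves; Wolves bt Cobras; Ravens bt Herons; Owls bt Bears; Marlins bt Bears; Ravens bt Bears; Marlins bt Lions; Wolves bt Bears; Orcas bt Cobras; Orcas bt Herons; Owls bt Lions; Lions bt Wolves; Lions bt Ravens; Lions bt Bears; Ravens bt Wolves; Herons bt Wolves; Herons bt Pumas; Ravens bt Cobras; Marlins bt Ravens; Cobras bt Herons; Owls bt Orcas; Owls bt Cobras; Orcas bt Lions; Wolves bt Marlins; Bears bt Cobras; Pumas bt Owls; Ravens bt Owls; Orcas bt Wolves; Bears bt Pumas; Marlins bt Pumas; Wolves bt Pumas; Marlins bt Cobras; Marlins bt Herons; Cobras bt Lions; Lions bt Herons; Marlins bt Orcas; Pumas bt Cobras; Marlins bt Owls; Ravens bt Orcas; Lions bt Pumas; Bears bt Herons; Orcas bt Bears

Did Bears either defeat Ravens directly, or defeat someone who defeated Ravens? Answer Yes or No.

Bears did not beat Ravens directly.
Bears beat Herons, Pumas, Cobras, but each of them lost to Ravens. No two-step path.

No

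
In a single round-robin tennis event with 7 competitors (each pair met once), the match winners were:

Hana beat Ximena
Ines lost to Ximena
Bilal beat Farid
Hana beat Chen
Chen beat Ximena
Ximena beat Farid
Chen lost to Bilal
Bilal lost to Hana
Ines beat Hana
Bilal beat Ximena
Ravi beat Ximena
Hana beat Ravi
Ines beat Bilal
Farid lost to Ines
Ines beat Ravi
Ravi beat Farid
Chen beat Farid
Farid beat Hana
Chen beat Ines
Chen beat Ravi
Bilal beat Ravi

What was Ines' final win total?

Ines' results: beat Ravi, Bilal, Farid, Hana; lost to Chen, Ximena.
That is 4 wins.

4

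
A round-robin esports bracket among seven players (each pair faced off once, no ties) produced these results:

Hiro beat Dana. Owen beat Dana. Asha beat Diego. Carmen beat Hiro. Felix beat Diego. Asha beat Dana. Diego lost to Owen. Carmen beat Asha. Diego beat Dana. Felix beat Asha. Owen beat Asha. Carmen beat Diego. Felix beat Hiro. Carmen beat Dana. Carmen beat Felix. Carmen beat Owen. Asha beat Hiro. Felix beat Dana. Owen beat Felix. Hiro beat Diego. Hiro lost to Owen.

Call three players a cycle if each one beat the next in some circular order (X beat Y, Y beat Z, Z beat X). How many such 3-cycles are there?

0

Win totals: Dana 0, Hiro 2, Asha 3, Carmen 6, Diego 1, Felix 4, Owen 5.
A player with w wins dominates both others in C(w,2) triples; summing gives 0 + 1 + 3 + 15 + 0 + 6 + 10 = 35 transitive triples.
Total triples C(7,3) = 35, so cyclic triples = 35 − 35 = 0.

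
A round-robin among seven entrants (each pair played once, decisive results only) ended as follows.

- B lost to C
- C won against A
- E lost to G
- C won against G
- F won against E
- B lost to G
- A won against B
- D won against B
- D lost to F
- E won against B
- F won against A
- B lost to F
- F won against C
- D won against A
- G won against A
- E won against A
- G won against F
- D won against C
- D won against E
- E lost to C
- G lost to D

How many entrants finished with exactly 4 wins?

Win totals: A 1, B 0, C 4, D 5, E 2, F 5, G 4.
Exactly 4: C, G — 2 entrants.

2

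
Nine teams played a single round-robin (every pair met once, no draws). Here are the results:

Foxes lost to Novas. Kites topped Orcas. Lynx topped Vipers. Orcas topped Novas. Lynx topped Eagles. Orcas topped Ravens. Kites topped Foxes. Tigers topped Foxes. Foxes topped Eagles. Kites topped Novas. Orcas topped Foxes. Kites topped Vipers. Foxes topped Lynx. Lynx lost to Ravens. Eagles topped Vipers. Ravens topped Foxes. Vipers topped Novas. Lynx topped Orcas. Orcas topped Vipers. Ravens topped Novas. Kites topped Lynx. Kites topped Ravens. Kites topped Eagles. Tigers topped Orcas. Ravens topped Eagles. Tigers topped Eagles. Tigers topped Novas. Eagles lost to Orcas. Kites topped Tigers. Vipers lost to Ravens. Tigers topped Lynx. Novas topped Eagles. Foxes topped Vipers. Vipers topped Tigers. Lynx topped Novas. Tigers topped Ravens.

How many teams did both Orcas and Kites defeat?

Orcas beat: Ravens, Eagles, Vipers, Foxes, Novas.
Kites beat: Ravens, Tigers, Orcas, Eagles, Vipers, Lynx, Foxes, Novas.
Both beat: Ravens, Eagles, Vipers, Foxes, Novas — 5.

5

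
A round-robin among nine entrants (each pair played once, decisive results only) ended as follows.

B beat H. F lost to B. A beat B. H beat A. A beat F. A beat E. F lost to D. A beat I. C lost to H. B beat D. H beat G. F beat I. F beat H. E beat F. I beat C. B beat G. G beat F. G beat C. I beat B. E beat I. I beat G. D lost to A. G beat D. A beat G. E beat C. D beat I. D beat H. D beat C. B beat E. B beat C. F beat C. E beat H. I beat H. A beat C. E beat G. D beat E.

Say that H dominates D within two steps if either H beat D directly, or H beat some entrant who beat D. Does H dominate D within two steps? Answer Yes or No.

Yes

H did not beat D directly.
H beat A, C, G. Of those, A beat D.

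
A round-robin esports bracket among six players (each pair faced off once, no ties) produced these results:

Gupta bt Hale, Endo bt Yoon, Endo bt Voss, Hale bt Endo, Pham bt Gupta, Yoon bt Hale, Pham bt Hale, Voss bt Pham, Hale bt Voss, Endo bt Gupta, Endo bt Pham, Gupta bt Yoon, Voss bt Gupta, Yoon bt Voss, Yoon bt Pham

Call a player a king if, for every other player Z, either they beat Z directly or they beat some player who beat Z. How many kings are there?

5

Endo reaches everyone (king).
Gupta reaches everyone (king).
Voss cannot reach Endo in two steps.
Yoon reaches everyone (king).
Pham reaches everyone (king).
Hale reaches everyone (king).
Kings: Endo, Gupta, Yoon, Pham, Hale — 5.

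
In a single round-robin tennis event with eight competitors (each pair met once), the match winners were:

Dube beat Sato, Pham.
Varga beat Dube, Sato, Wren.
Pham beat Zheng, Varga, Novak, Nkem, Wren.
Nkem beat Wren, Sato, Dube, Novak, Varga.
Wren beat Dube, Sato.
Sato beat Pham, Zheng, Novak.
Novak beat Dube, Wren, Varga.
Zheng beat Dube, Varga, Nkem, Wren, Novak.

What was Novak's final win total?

Novak's results: beat Varga, Wren, Dube; lost to Pham, Nkem, Sato, Zheng.
That is 3 wins.

3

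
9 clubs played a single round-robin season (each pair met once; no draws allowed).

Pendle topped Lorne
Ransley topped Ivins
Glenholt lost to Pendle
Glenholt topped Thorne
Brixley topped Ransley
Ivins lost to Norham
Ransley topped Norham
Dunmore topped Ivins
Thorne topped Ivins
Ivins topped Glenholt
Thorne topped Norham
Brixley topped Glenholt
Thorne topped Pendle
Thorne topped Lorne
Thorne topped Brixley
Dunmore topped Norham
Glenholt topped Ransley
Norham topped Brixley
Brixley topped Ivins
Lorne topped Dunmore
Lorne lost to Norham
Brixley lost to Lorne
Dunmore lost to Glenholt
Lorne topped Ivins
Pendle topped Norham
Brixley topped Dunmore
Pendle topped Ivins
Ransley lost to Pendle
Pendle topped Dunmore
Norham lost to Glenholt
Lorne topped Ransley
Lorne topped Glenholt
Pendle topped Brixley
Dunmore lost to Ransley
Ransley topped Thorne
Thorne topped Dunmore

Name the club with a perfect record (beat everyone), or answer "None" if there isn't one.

Highest win total is Pendle with 7 (out of 8 possible).
Pendle lost to Thorne, so no club went undefeated.

None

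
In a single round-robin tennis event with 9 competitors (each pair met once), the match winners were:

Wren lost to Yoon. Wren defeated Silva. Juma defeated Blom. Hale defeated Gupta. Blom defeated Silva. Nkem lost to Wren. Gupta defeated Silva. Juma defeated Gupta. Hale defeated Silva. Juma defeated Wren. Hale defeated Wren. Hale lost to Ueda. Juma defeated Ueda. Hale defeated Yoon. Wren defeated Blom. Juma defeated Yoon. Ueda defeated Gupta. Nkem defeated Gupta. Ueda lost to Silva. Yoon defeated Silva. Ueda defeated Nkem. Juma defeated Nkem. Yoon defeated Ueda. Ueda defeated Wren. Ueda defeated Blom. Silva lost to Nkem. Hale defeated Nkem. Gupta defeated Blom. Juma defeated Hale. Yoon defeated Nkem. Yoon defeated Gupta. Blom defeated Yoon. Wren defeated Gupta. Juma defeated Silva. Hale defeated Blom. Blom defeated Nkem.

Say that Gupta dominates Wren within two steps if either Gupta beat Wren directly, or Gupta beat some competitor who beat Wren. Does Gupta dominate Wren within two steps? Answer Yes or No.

Gupta did not beat Wren directly.
Gupta beat Blom, Silva, but each of them lost to Wren. No two-step path.

No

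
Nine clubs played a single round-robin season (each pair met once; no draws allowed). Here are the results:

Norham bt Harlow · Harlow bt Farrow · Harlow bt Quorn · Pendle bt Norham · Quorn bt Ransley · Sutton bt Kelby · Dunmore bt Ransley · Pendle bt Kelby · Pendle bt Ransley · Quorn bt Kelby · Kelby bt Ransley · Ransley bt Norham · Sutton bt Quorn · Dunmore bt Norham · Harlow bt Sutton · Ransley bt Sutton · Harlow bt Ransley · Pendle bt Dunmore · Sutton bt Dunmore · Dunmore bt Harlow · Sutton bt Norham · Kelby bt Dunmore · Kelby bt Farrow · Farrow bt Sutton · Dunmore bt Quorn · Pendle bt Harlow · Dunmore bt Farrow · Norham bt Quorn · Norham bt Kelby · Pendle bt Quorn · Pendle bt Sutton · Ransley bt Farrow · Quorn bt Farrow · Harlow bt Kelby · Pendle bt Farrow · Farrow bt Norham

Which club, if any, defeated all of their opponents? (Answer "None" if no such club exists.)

Pendle has 8 wins out of 8 opponents — a perfect record.

Pendle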